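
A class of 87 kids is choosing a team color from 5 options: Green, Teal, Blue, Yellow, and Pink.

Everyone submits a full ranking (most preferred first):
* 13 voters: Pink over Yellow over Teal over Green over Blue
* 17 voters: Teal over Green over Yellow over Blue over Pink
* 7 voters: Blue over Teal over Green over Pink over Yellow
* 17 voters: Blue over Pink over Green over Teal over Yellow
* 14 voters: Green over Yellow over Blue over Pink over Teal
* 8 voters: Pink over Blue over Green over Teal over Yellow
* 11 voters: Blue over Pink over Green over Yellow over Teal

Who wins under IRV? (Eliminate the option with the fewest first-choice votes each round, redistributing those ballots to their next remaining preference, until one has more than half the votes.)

Blue

Round 1: Green 14, Teal 17, Blue 35, Yellow 0, Pink 21. Yellow eliminated.
Round 2: Green 14, Teal 17, Blue 35, Pink 21. Green eliminated.
Round 3: Teal 17, Blue 49, Pink 21. Blue has a majority (≥44).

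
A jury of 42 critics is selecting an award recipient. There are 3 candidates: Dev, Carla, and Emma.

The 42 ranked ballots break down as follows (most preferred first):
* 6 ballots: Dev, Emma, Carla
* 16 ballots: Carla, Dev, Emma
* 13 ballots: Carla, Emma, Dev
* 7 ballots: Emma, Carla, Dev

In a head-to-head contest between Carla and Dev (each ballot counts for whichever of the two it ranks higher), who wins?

Carla

Carla is ranked above Dev on 36 ballots; Dev above Carla on 6.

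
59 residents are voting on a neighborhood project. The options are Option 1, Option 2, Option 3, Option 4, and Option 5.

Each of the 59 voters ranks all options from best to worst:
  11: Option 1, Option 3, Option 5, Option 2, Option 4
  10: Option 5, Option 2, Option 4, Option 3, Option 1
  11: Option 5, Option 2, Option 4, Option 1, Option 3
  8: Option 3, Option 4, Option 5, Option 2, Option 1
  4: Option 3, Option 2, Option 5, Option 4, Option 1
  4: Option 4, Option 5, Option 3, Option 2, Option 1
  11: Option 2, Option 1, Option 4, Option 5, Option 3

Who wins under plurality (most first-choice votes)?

Option 5

First-place votes: Option 1 11, Option 2 11, Option 3 12, Option 4 4, Option 5 21.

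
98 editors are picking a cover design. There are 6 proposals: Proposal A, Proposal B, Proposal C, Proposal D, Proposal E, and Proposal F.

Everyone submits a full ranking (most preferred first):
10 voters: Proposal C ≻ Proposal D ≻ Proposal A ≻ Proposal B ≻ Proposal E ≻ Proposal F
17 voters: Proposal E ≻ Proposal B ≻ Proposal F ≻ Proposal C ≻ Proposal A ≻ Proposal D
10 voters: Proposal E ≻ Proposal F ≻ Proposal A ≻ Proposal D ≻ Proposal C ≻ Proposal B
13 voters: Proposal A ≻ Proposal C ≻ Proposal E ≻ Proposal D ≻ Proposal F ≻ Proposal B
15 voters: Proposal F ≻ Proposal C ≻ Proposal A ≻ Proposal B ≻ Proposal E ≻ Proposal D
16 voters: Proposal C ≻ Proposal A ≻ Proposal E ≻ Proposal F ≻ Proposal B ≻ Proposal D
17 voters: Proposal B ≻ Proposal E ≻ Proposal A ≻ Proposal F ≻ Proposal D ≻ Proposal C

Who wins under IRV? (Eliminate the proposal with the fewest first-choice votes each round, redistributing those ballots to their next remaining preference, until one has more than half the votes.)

Proposal C

Round 1: Proposal A 13, Proposal B 17, Proposal C 26, Proposal D 0, Proposal E 27, Proposal F 15. Proposal D eliminated.
Round 2: Proposal A 13, Proposal B 17, Proposal C 26, Proposal E 27, Proposal F 15. Proposal A eliminated.
Round 3: Proposal B 17, Proposal C 39, Proposal E 27, Proposal F 15. Proposal F eliminated.
Round 4: Proposal B 17, Proposal C 54, Proposal E 27. Proposal C has a majority (≥50).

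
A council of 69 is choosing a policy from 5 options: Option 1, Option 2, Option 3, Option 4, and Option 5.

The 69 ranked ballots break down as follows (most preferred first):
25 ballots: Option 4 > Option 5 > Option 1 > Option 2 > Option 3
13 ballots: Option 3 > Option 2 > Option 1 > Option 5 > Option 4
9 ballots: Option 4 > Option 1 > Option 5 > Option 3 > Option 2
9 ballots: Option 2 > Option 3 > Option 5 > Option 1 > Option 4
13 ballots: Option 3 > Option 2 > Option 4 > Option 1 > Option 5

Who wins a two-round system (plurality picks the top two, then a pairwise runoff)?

Option 3

Round 1 first-place votes: Option 1 0, Option 2 9, Option 3 26, Option 4 34, Option 5 0. Option 4 and Option 3 advance.
Runoff: Option 4 is ranked above Option 3 on 34 ballots, Option 3 above Option 4 on 35.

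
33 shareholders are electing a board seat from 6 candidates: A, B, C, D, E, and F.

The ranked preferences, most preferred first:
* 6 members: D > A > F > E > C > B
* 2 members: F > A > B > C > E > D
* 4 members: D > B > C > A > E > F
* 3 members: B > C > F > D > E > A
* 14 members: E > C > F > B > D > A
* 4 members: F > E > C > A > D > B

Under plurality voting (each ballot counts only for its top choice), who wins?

E

First-place votes: A 0, B 3, C 0, D 10, E 14, F 6.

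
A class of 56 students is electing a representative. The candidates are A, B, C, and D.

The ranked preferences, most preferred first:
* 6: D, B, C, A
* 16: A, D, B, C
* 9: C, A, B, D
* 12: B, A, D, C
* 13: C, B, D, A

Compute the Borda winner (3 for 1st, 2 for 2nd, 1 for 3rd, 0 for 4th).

B

A: 6×0 + 16×3 + 9×2 + 12×2 + 13×0 = 90
B: 6×2 + 16×1 + 9×1 + 12×3 + 13×2 = 99
C: 6×1 + 16×0 + 9×3 + 12×0 + 13×3 = 72
D: 6×3 + 16×2 + 9×0 + 12×1 + 13×1 = 75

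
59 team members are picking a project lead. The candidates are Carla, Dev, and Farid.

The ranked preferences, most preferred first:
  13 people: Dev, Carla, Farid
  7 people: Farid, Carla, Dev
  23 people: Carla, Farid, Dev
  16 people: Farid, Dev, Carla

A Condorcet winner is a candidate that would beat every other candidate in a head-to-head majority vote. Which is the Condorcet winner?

Carla

Carla vs Dev: 30–29
Carla vs Farid: 36–23
Carla beats every other candidate.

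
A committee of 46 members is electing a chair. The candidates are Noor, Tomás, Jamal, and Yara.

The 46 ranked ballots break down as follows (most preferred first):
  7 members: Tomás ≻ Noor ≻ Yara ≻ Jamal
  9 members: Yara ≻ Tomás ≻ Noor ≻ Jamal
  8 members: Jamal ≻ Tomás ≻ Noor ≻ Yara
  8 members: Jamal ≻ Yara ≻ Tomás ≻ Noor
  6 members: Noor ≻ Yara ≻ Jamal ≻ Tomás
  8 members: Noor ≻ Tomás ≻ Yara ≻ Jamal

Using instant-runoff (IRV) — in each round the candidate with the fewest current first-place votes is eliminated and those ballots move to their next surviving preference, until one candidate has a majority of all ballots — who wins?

Round 1: Noor 14, Tomás 7, Jamal 16, Yara 9. Tomás eliminated.
Round 2: Noor 21, Jamal 16, Yara 9. Yara eliminated.
Round 3: Noor 30, Jamal 16. Noor has a majority (≥24).

Noor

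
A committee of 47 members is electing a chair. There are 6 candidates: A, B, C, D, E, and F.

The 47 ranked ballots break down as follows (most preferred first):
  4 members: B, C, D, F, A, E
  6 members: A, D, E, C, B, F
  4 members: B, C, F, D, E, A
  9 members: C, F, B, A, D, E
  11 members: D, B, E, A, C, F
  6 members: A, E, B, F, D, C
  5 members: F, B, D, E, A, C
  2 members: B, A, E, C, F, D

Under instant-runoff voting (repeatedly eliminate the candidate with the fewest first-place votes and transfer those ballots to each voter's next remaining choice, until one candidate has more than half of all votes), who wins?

B

Round 1: A 12, B 10, C 9, D 11, E 0, F 5. E eliminated.
Round 2: A 12, B 10, C 9, D 11, F 5. F eliminated.
Round 3: A 12, B 15, C 9, D 11. C eliminated.
Round 4: A 12, B 24, D 11. B has a majority (≥24).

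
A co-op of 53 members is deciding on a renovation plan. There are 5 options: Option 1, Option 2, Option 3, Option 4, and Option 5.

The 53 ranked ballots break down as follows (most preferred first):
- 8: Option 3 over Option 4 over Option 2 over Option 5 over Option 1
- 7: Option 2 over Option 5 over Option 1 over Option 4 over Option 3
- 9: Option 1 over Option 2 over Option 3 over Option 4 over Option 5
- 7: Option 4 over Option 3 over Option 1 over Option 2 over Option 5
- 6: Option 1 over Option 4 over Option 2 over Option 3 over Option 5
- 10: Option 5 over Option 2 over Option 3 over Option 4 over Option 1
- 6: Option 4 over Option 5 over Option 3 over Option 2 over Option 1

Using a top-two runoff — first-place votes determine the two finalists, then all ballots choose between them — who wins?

Round 1 first-place votes: Option 1 15, Option 2 7, Option 3 8, Option 4 13, Option 5 10. Option 1 and Option 4 advance.
Runoff: Option 1 is ranked above Option 4 on 22 ballots, Option 4 above Option 1 on 31.

Option 4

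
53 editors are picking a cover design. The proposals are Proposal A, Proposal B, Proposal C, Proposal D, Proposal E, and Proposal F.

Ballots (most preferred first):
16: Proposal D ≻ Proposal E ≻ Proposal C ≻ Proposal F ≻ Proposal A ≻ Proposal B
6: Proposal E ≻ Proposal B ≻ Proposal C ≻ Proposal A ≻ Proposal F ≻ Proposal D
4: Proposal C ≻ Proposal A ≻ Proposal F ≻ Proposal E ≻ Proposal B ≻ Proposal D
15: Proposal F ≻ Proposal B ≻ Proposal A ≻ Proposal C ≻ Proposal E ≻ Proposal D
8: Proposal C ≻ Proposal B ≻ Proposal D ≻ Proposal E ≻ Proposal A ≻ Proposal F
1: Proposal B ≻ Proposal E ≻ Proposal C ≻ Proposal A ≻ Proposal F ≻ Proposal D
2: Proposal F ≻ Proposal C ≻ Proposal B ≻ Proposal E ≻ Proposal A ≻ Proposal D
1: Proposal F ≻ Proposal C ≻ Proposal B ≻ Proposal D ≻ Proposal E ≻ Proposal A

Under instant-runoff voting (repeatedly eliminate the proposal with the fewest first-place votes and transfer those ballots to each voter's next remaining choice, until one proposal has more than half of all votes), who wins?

Round 1: Proposal A 0, Proposal B 1, Proposal C 12, Proposal D 16, Proposal E 6, Proposal F 18. Proposal A eliminated.
Round 2: Proposal B 1, Proposal C 12, Proposal D 16, Proposal E 6, Proposal F 18. Proposal B eliminated.
Round 3: Proposal C 12, Proposal D 16, Proposal E 7, Proposal F 18. Proposal E eliminated.
Round 4: Proposal C 19, Proposal D 16, Proposal F 18. Proposal D eliminated.
Round 5: Proposal C 35, Proposal F 18. Proposal C has a majority (≥27).

Proposal C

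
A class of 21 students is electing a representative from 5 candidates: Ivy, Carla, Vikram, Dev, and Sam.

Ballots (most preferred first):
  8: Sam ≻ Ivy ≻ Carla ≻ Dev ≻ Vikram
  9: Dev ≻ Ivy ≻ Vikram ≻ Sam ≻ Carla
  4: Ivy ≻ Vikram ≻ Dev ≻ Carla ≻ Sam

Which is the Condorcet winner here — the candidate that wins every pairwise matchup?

Ivy

Ivy vs Carla: 21–0
Ivy vs Vikram: 21–0
Ivy vs Dev: 12–9
Ivy vs Sam: 13–8
Ivy beats every other candidate.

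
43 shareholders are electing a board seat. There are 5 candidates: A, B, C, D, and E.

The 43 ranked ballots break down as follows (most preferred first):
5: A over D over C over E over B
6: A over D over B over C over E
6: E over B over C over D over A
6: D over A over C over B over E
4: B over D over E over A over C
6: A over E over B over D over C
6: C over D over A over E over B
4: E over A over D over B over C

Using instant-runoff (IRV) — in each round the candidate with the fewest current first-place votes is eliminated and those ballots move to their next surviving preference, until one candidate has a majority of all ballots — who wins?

Round 1: A 17, B 4, C 6, D 6, E 10. B eliminated.
Round 2: A 17, C 6, D 10, E 10. C eliminated.
Round 3: A 17, D 16, E 10. E eliminated.
Round 4: A 21, D 22. D has a majority (≥22).

D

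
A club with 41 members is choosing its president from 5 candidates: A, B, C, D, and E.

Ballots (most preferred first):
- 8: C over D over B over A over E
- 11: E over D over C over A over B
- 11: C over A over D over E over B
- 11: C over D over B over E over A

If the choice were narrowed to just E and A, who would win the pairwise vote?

E is ranked above A on 22 ballots; A above E on 19.

E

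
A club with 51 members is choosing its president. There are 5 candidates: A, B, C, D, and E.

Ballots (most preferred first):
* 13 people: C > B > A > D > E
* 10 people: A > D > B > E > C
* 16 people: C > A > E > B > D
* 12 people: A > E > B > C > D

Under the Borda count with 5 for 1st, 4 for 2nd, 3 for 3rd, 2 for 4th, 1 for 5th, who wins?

A

A: 13×3 + 10×5 + 16×4 + 12×5 = 213
B: 13×4 + 10×3 + 16×2 + 12×3 = 150
C: 13×5 + 10×1 + 16×5 + 12×2 = 179
D: 13×2 + 10×4 + 16×1 + 12×1 = 94
E: 13×1 + 10×2 + 16×3 + 12×4 = 129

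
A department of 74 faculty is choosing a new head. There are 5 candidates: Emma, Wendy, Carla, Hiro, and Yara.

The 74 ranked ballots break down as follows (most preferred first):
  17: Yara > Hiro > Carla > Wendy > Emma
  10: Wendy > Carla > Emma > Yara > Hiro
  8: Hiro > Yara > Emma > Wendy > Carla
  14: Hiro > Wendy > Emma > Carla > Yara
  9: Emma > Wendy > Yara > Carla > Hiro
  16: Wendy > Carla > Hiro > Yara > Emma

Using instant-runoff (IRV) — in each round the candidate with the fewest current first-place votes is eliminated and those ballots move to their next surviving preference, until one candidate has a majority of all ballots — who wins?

Round 1: Emma 9, Wendy 26, Carla 0, Hiro 22, Yara 17. Carla eliminated.
Round 2: Emma 9, Wendy 26, Hiro 22, Yara 17. Emma eliminated.
Round 3: Wendy 35, Hiro 22, Yara 17. Yara eliminated.
Round 4: Wendy 35, Hiro 39. Hiro has a majority (≥38).

Hiro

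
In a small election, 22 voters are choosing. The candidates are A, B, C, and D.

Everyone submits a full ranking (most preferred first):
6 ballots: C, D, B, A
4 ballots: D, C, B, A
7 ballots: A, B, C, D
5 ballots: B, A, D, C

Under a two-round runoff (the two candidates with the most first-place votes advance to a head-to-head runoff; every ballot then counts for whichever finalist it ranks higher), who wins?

A

Round 1 first-place votes: A 7, B 5, C 6, D 4. A and C advance.
Runoff: A is ranked above C on 12 ballots, C above A on 10.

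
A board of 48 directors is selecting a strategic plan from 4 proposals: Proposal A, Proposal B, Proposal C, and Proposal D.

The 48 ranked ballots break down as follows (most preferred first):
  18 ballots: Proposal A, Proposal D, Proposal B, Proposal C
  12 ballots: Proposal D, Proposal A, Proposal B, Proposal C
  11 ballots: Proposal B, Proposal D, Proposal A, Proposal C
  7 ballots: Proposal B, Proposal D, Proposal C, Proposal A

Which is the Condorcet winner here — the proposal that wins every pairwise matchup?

Proposal D vs Proposal A: 30–18
Proposal D vs Proposal B: 30–18
Proposal D vs Proposal C: 48–0
Proposal D beats every other proposal.

Proposal D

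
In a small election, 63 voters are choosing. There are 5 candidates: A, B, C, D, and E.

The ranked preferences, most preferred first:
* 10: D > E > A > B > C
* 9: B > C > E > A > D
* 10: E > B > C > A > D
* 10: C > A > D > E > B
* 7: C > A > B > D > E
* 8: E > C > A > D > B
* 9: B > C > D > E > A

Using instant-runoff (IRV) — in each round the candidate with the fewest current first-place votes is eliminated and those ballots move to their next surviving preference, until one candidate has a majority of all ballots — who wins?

Round 1: A 0, B 18, C 17, D 10, E 18. A eliminated.
Round 2: B 18, C 17, D 10, E 18. D eliminated.
Round 3: B 18, C 17, E 28. C eliminated.
Round 4: B 25, E 38. E has a majority (≥32).

E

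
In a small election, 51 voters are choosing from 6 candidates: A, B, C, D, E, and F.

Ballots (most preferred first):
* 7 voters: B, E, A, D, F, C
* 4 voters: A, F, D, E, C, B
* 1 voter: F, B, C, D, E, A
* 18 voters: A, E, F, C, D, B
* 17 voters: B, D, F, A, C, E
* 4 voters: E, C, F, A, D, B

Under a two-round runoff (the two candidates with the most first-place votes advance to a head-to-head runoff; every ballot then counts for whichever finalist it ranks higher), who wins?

Round 1 first-place votes: A 22, B 24, C 0, D 0, E 4, F 1. B and A advance.
Runoff: B is ranked above A on 25 ballots, A above B on 26.

A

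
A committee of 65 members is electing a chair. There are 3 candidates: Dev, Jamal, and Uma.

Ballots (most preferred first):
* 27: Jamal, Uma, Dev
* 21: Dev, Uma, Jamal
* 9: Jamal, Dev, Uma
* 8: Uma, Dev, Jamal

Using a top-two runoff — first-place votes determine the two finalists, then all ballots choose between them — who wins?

Jamal

Round 1 first-place votes: Dev 21, Jamal 36, Uma 8. Jamal and Dev advance.
Runoff: Jamal is ranked above Dev on 36 ballots, Dev above Jamal on 29.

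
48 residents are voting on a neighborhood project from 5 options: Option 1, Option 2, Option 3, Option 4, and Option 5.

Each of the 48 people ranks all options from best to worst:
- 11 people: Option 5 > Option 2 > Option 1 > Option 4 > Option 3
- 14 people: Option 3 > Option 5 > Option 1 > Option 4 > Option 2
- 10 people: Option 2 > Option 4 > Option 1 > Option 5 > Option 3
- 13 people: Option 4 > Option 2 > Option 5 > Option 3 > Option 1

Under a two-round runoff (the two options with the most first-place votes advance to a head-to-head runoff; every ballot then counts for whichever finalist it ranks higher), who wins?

Round 1 first-place votes: Option 1 0, Option 2 10, Option 3 14, Option 4 13, Option 5 11. Option 3 and Option 4 advance.
Runoff: Option 3 is ranked above Option 4 on 14 ballots, Option 4 above Option 3 on 34.

Option 4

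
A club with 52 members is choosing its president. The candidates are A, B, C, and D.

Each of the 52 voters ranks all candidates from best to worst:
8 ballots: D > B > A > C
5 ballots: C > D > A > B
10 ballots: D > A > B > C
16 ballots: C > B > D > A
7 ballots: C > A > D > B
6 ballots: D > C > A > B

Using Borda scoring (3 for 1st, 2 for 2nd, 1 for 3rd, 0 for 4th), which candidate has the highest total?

D

A: 8×1 + 5×1 + 10×2 + 16×0 + 7×2 + 6×1 = 53
B: 8×2 + 5×0 + 10×1 + 16×2 + 7×0 + 6×0 = 58
C: 8×0 + 5×3 + 10×0 + 16×3 + 7×3 + 6×2 = 96
D: 8×3 + 5×2 + 10×3 + 16×1 + 7×1 + 6×3 = 105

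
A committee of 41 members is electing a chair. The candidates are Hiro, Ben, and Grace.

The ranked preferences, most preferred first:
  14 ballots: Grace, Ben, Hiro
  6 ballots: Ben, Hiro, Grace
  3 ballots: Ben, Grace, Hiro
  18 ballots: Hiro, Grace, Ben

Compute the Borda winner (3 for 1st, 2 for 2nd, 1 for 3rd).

Hiro: 14×1 + 6×2 + 3×1 + 18×3 = 83
Ben: 14×2 + 6×3 + 3×3 + 18×1 = 73
Grace: 14×3 + 6×1 + 3×2 + 18×2 = 90

Grace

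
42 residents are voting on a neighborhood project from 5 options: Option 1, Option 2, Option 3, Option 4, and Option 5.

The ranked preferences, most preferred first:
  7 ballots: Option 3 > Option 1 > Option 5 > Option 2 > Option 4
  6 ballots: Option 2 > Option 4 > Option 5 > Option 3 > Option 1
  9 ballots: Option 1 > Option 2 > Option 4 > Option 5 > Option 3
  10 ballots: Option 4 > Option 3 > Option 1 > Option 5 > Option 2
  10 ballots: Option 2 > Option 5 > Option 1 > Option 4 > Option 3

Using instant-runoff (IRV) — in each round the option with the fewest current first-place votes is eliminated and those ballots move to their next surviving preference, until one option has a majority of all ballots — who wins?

Round 1: Option 1 9, Option 2 16, Option 3 7, Option 4 10, Option 5 0. Option 5 eliminated.
Round 2: Option 1 9, Option 2 16, Option 3 7, Option 4 10. Option 3 eliminated.
Round 3: Option 1 16, Option 2 16, Option 4 10. Option 4 eliminated.
Round 4: Option 1 26, Option 2 16. Option 1 has a majority (≥22).

Option 1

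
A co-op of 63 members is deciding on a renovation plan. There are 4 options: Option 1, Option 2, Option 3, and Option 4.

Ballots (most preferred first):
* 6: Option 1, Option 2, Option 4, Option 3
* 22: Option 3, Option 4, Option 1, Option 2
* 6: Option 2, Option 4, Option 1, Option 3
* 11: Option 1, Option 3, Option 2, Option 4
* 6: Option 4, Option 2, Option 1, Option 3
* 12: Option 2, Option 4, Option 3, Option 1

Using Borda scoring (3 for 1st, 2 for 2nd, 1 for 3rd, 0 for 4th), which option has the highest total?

Option 4

Option 1: 6×3 + 22×1 + 6×1 + 11×3 + 6×1 + 12×0 = 85
Option 2: 6×2 + 22×0 + 6×3 + 11×1 + 6×2 + 12×3 = 89
Option 3: 6×0 + 22×3 + 6×0 + 11×2 + 6×0 + 12×1 = 100
Option 4: 6×1 + 22×2 + 6×2 + 11×0 + 6×3 + 12×2 = 104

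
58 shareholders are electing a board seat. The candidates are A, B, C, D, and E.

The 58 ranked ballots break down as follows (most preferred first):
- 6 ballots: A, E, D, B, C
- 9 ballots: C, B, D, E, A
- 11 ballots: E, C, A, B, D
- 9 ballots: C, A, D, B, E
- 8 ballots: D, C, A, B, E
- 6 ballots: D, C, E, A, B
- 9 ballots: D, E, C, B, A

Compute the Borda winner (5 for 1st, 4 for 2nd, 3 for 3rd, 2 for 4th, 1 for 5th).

A: 6×5 + 9×1 + 11×3 + 9×4 + 8×3 + 6×2 + 9×1 = 153
B: 6×2 + 9×4 + 11×2 + 9×2 + 8×2 + 6×1 + 9×2 = 128
C: 6×1 + 9×5 + 11×4 + 9×5 + 8×4 + 6×4 + 9×3 = 223
D: 6×3 + 9×3 + 11×1 + 9×3 + 8×5 + 6×5 + 9×5 = 198
E: 6×4 + 9×2 + 11×5 + 9×1 + 8×1 + 6×3 + 9×4 = 168

C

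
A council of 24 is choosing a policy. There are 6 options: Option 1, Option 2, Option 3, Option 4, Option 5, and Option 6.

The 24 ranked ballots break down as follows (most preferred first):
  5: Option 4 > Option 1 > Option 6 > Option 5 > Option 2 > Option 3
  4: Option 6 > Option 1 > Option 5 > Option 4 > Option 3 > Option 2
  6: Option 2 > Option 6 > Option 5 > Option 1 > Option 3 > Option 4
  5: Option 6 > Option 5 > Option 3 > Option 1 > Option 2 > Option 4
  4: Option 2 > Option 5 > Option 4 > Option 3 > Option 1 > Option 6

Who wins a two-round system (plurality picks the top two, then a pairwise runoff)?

Round 1 first-place votes: Option 1 0, Option 2 10, Option 3 0, Option 4 5, Option 5 0, Option 6 9. Option 2 and Option 6 advance.
Runoff: Option 2 is ranked above Option 6 on 10 ballots, Option 6 above Option 2 on 14.

Option 6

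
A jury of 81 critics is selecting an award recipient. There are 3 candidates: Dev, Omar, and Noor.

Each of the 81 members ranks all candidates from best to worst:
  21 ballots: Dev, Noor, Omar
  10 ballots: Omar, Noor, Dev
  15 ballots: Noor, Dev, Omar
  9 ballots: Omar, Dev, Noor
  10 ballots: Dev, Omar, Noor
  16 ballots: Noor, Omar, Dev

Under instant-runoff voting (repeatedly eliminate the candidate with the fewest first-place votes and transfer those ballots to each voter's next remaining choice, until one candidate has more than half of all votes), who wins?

Round 1: Dev 31, Omar 19, Noor 31. Omar eliminated.
Round 2: Dev 40, Noor 41. Noor has a majority (≥41).

Noor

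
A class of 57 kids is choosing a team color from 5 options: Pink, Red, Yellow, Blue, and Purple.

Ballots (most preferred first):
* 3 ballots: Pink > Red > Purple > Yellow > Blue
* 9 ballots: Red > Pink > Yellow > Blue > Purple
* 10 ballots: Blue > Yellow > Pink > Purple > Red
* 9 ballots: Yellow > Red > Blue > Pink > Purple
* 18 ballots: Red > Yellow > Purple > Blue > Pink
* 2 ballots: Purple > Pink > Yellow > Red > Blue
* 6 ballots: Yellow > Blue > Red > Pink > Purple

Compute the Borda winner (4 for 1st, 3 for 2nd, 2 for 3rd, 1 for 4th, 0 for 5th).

Pink: 3×4 + 9×3 + 10×2 + 9×1 + 18×0 + 2×3 + 6×1 = 80
Red: 3×3 + 9×4 + 10×0 + 9×3 + 18×4 + 2×1 + 6×2 = 158
Yellow: 3×1 + 9×2 + 10×3 + 9×4 + 18×3 + 2×2 + 6×4 = 169
Blue: 3×0 + 9×1 + 10×4 + 9×2 + 18×1 + 2×0 + 6×3 = 103
Purple: 3×2 + 9×0 + 10×1 + 9×0 + 18×2 + 2×4 + 6×0 = 60

Yellow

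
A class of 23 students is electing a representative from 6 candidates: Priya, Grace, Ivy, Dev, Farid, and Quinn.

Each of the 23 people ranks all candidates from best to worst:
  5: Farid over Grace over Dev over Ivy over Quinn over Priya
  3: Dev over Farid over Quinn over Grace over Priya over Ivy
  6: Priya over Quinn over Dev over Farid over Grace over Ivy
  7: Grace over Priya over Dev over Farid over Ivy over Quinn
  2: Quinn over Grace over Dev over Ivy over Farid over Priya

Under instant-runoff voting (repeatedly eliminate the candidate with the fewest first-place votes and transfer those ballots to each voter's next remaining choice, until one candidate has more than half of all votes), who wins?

Farid

Round 1: Priya 6, Grace 7, Ivy 0, Dev 3, Farid 5, Quinn 2. Ivy eliminated.
Round 2: Priya 6, Grace 7, Dev 3, Farid 5, Quinn 2. Quinn eliminated.
Round 3: Priya 6, Grace 9, Dev 3, Farid 5. Dev eliminated.
Round 4: Priya 6, Grace 9, Farid 8. Priya eliminated.
Round 5: Grace 9, Farid 14. Farid has a majority (≥12).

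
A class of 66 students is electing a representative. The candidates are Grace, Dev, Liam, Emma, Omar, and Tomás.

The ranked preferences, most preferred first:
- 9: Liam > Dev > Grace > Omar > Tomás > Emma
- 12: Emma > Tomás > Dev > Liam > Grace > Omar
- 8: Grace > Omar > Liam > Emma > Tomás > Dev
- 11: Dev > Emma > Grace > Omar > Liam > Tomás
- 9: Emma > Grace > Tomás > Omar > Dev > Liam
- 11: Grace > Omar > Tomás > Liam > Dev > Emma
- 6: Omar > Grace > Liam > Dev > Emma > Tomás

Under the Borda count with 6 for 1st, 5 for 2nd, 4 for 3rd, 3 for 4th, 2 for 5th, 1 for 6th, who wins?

Grace: 9×4 + 12×2 + 8×6 + 11×4 + 9×5 + 11×6 + 6×5 = 293
Dev: 9×5 + 12×4 + 8×1 + 11×6 + 9×2 + 11×2 + 6×3 = 225
Liam: 9×6 + 12×3 + 8×4 + 11×2 + 9×1 + 11×3 + 6×4 = 210
Emma: 9×1 + 12×6 + 8×3 + 11×5 + 9×6 + 11×1 + 6×2 = 237
Omar: 9×3 + 12×1 + 8×5 + 11×3 + 9×3 + 11×5 + 6×6 = 230
Tomás: 9×2 + 12×5 + 8×2 + 11×1 + 9×4 + 11×4 + 6×1 = 191

Grace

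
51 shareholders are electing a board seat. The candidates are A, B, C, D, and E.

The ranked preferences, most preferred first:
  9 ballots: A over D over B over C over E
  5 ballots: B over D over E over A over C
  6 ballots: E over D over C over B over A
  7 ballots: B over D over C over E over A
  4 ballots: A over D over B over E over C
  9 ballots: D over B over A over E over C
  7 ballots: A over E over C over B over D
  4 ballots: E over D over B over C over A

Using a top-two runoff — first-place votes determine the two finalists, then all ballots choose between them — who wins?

Round 1 first-place votes: A 20, B 12, C 0, D 9, E 10. A and B advance.
Runoff: A is ranked above B on 20 ballots, B above A on 31.

B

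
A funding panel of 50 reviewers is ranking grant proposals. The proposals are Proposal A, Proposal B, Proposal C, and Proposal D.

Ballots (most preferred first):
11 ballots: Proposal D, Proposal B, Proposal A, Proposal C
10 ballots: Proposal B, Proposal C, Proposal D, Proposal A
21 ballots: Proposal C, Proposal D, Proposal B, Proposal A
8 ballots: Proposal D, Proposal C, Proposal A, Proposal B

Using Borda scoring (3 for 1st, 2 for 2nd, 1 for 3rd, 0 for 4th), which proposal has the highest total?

Proposal D

Proposal A: 11×1 + 10×0 + 21×0 + 8×1 = 19
Proposal B: 11×2 + 10×3 + 21×1 + 8×0 = 73
Proposal C: 11×0 + 10×2 + 21×3 + 8×2 = 99
Proposal D: 11×3 + 10×1 + 21×2 + 8×3 = 109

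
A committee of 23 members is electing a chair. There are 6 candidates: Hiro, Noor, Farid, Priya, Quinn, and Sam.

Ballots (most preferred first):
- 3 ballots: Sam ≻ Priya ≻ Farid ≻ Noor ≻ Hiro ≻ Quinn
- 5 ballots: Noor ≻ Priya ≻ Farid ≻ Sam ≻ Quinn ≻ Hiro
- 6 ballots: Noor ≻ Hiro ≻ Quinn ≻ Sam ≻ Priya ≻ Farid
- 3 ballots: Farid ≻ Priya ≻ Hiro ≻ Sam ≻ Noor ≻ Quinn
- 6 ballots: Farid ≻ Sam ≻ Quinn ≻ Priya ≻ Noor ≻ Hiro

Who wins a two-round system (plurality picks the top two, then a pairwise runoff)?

Round 1 first-place votes: Hiro 0, Noor 11, Farid 9, Priya 0, Quinn 0, Sam 3. Noor and Farid advance.
Runoff: Noor is ranked above Farid on 11 ballots, Farid above Noor on 12.

Farid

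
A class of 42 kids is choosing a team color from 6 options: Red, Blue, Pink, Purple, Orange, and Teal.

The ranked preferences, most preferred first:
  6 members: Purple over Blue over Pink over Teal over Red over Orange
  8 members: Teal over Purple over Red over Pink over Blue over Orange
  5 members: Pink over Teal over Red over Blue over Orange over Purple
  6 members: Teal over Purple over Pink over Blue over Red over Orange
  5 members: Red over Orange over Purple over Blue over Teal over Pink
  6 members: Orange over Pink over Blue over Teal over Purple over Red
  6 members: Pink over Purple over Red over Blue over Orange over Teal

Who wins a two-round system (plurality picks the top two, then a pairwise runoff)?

Round 1 first-place votes: Red 5, Blue 0, Pink 11, Purple 6, Orange 6, Teal 14. Teal and Pink advance.
Runoff: Teal is ranked above Pink on 19 ballots, Pink above Teal on 23.

Pink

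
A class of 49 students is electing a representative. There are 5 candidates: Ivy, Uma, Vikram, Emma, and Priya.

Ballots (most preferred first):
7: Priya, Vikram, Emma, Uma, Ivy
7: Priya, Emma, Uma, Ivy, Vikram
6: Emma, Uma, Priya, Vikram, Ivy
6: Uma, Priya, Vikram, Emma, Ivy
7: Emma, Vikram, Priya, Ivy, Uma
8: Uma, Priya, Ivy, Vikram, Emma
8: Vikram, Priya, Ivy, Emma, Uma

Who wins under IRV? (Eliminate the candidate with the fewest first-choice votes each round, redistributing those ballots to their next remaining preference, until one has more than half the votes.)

Round 1: Ivy 0, Uma 14, Vikram 8, Emma 13, Priya 14. Ivy eliminated.
Round 2: Uma 14, Vikram 8, Emma 13, Priya 14. Vikram eliminated.
Round 3: Uma 14, Emma 13, Priya 22. Emma eliminated.
Round 4: Uma 20, Priya 29. Priya has a majority (≥25).

Priya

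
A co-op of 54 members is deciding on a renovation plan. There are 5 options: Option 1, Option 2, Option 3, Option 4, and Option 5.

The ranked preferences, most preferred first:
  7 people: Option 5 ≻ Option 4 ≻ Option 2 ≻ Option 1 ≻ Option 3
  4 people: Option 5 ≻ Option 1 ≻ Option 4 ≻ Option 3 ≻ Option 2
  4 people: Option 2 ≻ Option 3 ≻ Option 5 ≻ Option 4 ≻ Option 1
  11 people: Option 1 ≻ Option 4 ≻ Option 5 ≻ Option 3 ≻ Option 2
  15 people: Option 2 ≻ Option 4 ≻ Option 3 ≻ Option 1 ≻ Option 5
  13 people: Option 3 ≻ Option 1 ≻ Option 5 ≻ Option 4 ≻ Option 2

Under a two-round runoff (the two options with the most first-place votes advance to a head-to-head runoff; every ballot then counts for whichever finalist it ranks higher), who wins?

Option 3

Round 1 first-place votes: Option 1 11, Option 2 19, Option 3 13, Option 4 0, Option 5 11. Option 2 and Option 3 advance.
Runoff: Option 2 is ranked above Option 3 on 26 ballots, Option 3 above Option 2 on 28.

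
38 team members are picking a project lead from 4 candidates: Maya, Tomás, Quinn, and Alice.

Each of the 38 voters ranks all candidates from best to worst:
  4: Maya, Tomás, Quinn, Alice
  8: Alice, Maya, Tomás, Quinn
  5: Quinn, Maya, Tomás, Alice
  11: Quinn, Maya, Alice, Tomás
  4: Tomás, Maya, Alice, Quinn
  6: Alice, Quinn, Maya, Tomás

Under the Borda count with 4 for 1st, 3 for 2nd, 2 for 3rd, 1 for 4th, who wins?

Maya: 4×4 + 8×3 + 5×3 + 11×3 + 4×3 + 6×2 = 112
Tomás: 4×3 + 8×2 + 5×2 + 11×1 + 4×4 + 6×1 = 71
Quinn: 4×2 + 8×1 + 5×4 + 11×4 + 4×1 + 6×3 = 102
Alice: 4×1 + 8×4 + 5×1 + 11×2 + 4×2 + 6×4 = 95

Maya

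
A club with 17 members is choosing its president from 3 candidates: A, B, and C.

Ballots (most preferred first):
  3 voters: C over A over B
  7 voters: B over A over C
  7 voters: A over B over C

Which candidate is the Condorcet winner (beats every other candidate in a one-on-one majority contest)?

A

A vs B: 10–7
A vs C: 14–3
A beats every other candidate.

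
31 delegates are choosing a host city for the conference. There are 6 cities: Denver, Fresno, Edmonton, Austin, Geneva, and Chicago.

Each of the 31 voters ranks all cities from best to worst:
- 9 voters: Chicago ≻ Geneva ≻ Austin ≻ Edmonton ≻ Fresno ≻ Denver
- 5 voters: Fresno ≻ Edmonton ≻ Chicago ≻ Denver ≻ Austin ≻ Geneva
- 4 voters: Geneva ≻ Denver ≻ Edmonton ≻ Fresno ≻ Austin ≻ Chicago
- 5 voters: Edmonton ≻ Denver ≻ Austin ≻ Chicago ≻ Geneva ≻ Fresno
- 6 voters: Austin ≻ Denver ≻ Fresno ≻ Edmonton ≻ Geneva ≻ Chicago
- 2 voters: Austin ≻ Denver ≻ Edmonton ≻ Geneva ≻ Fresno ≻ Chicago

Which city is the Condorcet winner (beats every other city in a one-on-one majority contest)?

Austin

Austin vs Denver: 17–14
Austin vs Fresno: 22–9
Austin vs Edmonton: 17–14
Austin vs Geneva: 18–13
Austin vs Chicago: 17–14
Austin beats every other city.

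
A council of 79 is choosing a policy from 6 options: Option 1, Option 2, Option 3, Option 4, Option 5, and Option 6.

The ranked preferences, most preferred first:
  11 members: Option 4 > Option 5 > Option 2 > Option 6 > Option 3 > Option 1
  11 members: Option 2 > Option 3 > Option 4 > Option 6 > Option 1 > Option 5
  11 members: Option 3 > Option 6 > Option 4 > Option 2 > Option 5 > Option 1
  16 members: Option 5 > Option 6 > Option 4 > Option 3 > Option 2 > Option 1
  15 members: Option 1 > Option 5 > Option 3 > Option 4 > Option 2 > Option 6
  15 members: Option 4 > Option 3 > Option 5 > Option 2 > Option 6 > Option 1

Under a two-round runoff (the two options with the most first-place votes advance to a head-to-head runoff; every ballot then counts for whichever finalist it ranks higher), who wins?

Option 4

Round 1 first-place votes: Option 1 15, Option 2 11, Option 3 11, Option 4 26, Option 5 16, Option 6 0. Option 4 and Option 5 advance.
Runoff: Option 4 is ranked above Option 5 on 48 ballots, Option 5 above Option 4 on 31.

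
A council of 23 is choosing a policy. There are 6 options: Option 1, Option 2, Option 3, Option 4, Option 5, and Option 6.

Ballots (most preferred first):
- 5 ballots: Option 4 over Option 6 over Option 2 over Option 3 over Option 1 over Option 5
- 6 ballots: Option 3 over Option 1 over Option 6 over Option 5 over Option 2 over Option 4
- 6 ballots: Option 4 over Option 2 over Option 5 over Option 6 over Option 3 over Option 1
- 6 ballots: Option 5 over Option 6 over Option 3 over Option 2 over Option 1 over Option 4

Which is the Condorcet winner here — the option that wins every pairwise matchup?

Option 5 vs Option 1: 12–11
Option 5 vs Option 2: 12–11
Option 5 vs Option 3: 12–11
Option 5 vs Option 4: 12–11
Option 5 vs Option 6: 12–11
Option 5 beats every other option.

Option 5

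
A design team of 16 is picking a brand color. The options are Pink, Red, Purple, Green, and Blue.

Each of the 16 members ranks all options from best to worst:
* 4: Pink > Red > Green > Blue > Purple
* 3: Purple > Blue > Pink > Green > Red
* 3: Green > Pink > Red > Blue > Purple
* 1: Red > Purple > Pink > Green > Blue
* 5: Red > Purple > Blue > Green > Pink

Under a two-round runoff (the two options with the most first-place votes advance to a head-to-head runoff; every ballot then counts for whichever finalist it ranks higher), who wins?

Pink

Round 1 first-place votes: Pink 4, Red 6, Purple 3, Green 3, Blue 0. Red and Pink advance.
Runoff: Red is ranked above Pink on 6 ballots, Pink above Red on 10.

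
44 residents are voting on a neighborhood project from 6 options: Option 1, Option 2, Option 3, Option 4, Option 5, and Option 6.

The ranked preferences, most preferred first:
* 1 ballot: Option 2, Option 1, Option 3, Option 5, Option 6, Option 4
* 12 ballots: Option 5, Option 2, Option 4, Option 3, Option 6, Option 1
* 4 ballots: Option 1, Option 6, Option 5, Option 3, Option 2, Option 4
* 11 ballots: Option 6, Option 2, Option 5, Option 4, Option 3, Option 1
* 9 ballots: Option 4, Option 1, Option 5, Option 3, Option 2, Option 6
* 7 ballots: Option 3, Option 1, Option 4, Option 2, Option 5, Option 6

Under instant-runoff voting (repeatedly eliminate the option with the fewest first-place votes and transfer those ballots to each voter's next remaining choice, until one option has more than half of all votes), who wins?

Round 1: Option 1 4, Option 2 1, Option 3 7, Option 4 9, Option 5 12, Option 6 11. Option 2 eliminated.
Round 2: Option 1 5, Option 3 7, Option 4 9, Option 5 12, Option 6 11. Option 1 eliminated.
Round 3: Option 3 8, Option 4 9, Option 5 12, Option 6 15. Option 3 eliminated.
Round 4: Option 4 16, Option 5 13, Option 6 15. Option 5 eliminated.
Round 5: Option 4 28, Option 6 16. Option 4 has a majority (≥23).

Option 4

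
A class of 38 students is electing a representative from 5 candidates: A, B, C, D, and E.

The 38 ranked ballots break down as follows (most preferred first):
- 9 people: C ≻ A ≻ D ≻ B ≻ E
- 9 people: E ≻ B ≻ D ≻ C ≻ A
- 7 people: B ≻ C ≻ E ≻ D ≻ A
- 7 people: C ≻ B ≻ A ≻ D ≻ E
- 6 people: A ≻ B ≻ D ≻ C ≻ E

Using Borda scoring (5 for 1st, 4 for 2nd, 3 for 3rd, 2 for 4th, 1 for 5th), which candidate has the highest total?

A: 9×4 + 9×1 + 7×1 + 7×3 + 6×5 = 103
B: 9×2 + 9×4 + 7×5 + 7×4 + 6×4 = 141
C: 9×5 + 9×2 + 7×4 + 7×5 + 6×2 = 138
D: 9×3 + 9×3 + 7×2 + 7×2 + 6×3 = 100
E: 9×1 + 9×5 + 7×3 + 7×1 + 6×1 = 88

B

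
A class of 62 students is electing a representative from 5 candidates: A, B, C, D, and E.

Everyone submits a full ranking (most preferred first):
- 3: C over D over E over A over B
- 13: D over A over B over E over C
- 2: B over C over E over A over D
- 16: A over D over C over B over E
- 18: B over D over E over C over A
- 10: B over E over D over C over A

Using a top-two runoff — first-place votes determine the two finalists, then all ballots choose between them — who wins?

Round 1 first-place votes: A 16, B 30, C 3, D 13, E 0. B and A advance.
Runoff: B is ranked above A on 30 ballots, A above B on 32.

A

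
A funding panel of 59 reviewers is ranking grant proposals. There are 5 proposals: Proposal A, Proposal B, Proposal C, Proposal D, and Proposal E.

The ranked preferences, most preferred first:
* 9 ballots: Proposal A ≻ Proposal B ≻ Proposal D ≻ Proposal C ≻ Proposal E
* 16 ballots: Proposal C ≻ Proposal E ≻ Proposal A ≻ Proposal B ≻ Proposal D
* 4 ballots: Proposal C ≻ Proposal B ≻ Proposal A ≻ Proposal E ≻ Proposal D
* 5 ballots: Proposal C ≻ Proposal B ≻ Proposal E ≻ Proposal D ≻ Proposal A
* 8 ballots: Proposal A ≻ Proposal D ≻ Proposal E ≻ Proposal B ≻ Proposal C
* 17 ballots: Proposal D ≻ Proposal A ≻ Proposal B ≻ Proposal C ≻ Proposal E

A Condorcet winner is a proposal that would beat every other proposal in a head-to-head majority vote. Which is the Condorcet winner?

Proposal A vs Proposal B: 50–9
Proposal A vs Proposal C: 34–25
Proposal A vs Proposal D: 37–22
Proposal A vs Proposal E: 38–21
Proposal A beats every other proposal.

Proposal A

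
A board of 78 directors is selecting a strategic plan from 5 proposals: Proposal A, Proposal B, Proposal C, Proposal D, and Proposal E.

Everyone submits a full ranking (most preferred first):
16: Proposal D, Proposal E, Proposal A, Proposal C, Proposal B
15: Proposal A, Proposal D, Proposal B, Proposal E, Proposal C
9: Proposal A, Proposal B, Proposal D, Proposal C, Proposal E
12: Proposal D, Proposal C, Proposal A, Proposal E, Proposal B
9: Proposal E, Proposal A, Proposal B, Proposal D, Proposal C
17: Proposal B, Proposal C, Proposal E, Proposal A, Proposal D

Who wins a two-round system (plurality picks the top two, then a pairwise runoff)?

Round 1 first-place votes: Proposal A 24, Proposal B 17, Proposal C 0, Proposal D 28, Proposal E 9. Proposal D and Proposal A advance.
Runoff: Proposal D is ranked above Proposal A on 28 ballots, Proposal A above Proposal D on 50.

Proposal A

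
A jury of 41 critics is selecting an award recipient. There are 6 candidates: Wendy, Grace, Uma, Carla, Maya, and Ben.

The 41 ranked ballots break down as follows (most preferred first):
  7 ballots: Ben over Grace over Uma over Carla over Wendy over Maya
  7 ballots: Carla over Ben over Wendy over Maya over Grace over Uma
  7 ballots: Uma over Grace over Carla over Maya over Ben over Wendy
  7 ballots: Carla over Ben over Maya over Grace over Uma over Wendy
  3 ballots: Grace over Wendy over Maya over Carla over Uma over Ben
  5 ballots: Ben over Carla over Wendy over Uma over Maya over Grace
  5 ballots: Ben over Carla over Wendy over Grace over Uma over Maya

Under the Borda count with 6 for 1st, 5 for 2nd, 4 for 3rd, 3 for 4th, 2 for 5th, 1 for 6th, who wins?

Wendy: 7×2 + 7×4 + 7×1 + 7×1 + 3×5 + 5×4 + 5×4 = 111
Grace: 7×5 + 7×2 + 7×5 + 7×3 + 3×6 + 5×1 + 5×3 = 143
Uma: 7×4 + 7×1 + 7×6 + 7×2 + 3×2 + 5×3 + 5×2 = 122
Carla: 7×3 + 7×6 + 7×4 + 7×6 + 3×3 + 5×5 + 5×5 = 192
Maya: 7×1 + 7×3 + 7×3 + 7×4 + 3×4 + 5×2 + 5×1 = 104
Ben: 7×6 + 7×5 + 7×2 + 7×5 + 3×1 + 5×6 + 5×6 = 189

Carla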